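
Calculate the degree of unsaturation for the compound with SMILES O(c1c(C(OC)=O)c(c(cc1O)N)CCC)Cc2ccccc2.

9

Molecular formula from the SMILES: C18H21NO4.
DoU = (2C + 2 + N − H − X)/2 = (2·18 + 2 + 1 − 21 − 0)/2 = 18/2 = 9.
(Structurally: 2 ring(s) + 7 π bond(s) = 9.)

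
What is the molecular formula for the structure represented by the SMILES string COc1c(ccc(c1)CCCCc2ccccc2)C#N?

C18H19NO

Heavy atoms from the SMILES: 18 C, 1 N, 1 O.
Implicit hydrogens by atom environment:
  8 × C (aromatic): 1 H each → 8
  4 × C: 2 H each → 8
  4 × C (aromatic): no H
  1 × C: 3 H
  1 × C: no H
  1 × N: no H
  1 × O: no H
  Total hydrogens = 19.
Molecular formula: C18H19NO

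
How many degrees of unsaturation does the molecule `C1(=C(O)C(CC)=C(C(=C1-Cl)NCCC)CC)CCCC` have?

4

Molecular formula from the SMILES: C17H28ClNO.
DoU = (2C + 2 + N − H − X)/2 = (2·17 + 2 + 1 − 28 − 1)/2 = 8/2 = 4.
(Structurally: 1 ring(s) + 3 π bond(s) = 4.)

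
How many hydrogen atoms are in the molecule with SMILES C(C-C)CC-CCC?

18

Hydrogens are implicit in SMILES; fill each atom to its normal valence:
  6 × C: 2 H each → 12
  2 × C: 3 H each → 6
  Total hydrogens = 18.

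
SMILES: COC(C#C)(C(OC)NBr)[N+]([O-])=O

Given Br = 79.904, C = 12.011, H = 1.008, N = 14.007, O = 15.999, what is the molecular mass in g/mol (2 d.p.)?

Molecular formula: C6H9BrN2O4.
M = 1×79.904 + 6×12.011 + 9×1.008 + 2×14.007 + 4×15.999 = 253.05 g/mol.

253.05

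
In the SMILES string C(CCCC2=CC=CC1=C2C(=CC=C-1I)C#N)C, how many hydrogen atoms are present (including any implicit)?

16

Hydrogens are implicit in SMILES; fill each atom to its normal valence:
  5 × C (aromatic): 1 H each → 5
  5 × C (aromatic): no H
  4 × C: 2 H each → 8
  1 × C: 3 H
  1 × C: no H
  1 × I: no H
  1 × N: no H
  Total hydrogens = 16.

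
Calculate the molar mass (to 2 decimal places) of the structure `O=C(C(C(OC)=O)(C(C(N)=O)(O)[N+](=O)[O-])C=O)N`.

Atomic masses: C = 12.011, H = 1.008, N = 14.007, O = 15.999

Molecular formula: C7H9N3O8.
M = 7×12.011 + 9×1.008 + 3×14.007 + 8×15.999 = 263.16 g/mol.

263.16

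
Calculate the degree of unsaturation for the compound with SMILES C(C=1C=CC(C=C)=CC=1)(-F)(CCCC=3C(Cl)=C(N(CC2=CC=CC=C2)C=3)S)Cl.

12

Molecular formula from the SMILES: C23H22Cl2FNS.
DoU = (2C + 2 + N − H − X)/2 = (2·23 + 2 + 1 − 22 − 3)/2 = 24/2 = 12.
(Structurally: 3 ring(s) + 9 π bond(s) = 12.)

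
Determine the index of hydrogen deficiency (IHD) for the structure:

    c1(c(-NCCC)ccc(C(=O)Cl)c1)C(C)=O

6

Molecular formula from the SMILES: C12H14ClNO2.
DoU = (2C + 2 + N − H − X)/2 = (2·12 + 2 + 1 − 14 − 1)/2 = 12/2 = 6.
(Structurally: 1 ring(s) + 5 π bond(s) = 6.)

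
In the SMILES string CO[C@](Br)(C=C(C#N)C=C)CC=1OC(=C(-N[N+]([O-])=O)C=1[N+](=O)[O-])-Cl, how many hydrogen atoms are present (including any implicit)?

10

Hydrogens are implicit in SMILES; fill each atom to its normal valence:
  4 × C (aromatic): no H
  3 × C: no H
  3 × O: no H
  2 × C: 2 H each → 4
  2 × C: 1 H each → 2
  2 × N (charge +1): no H
  2 × O (charge -1): no H
  1 × Br: no H
  1 × C: 3 H
  1 × Cl: no H
  1 × N: 1 H
  1 × N: no H
  1 × O (aromatic): no H
  Total hydrogens = 10.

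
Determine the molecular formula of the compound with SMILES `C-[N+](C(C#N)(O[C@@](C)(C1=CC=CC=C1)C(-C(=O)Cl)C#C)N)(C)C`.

Heavy atoms from the SMILES: 17 C, 1 Cl, 3 N, 2 O.
Implicit hydrogens by atom environment:
  5 × C (aromatic): 1 H each → 5
  5 × C: no H
  4 × C: 3 H each → 12
  2 × C: 1 H each → 2
  2 × O: no H
  1 × C (aromatic): no H
  1 × Cl: no H
  1 × N: 2 H
  1 × N: no H
  1 × N (charge +1): no H
  Total hydrogens = 21.
Net charge +1.
Molecular formula: C17H21ClN3O2+

C17H21ClN3O2+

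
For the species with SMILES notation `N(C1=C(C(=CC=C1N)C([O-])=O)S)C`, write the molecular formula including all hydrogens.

C8H9N2O2S-

Heavy atoms from the SMILES: 8 C, 2 N, 2 O, 1 S.
Implicit hydrogens by atom environment:
  4 × C (aromatic): no H
  2 × C (aromatic): 1 H each → 2
  1 × C: 3 H
  1 × C: no H
  1 × N: 2 H
  1 × N: 1 H
  1 × O: no H
  1 × O (charge -1): no H
  1 × S: 1 H
  Total hydrogens = 9.
Net charge -1.
Molecular formula: C8H9N2O2S-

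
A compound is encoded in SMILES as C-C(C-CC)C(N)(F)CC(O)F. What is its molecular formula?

C8H17F2NO

Heavy atoms from the SMILES: 8 C, 2 F, 1 N, 1 O.
Implicit hydrogens by atom environment:
  3 × C: 2 H each → 6
  2 × C: 3 H each → 6
  2 × C: 1 H each → 2
  2 × F: no H
  1 × C: no H
  1 × N: 2 H
  1 × O: 1 H
  Total hydrogens = 17.
Molecular formula: C8H17F2NO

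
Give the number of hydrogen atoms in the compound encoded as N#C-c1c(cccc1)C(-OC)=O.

7

Hydrogens are implicit in SMILES; fill each atom to its normal valence:
  4 × C (aromatic): 1 H each → 4
  2 × C (aromatic): no H
  2 × C: no H
  2 × O: no H
  1 × C: 3 H
  1 × N: no H
  Total hydrogens = 7.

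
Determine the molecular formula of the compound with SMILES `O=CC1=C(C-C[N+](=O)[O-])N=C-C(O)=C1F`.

Heavy atoms from the SMILES: 8 C, 1 F, 2 N, 4 O.
Implicit hydrogens by atom environment:
  4 × C (aromatic): no H
  2 × C: 2 H each → 4
  2 × O: no H
  1 × C (aromatic): 1 H
  1 × C: 1 H
  1 × F: no H
  1 × N (aromatic): no H
  1 × N (charge +1): no H
  1 × O: 1 H
  1 × O (charge -1): no H
  Total hydrogens = 7.
Molecular formula: C8H7FN2O4

C8H7FN2O4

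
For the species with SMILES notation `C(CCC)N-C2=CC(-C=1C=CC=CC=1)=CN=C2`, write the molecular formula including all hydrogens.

C15H18N2

Heavy atoms from the SMILES: 15 C, 2 N.
Implicit hydrogens by atom environment:
  8 × C (aromatic): 1 H each → 8
  3 × C: 2 H each → 6
  3 × C (aromatic): no H
  1 × C: 3 H
  1 × N: 1 H
  1 × N (aromatic): no H
  Total hydrogens = 18.
Molecular formula: C15H18N2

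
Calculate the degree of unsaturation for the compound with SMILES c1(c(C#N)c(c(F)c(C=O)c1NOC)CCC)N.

7

Molecular formula from the SMILES: C12H14FN3O2.
DoU = (2C + 2 + N − H − X)/2 = (2·12 + 2 + 3 − 14 − 1)/2 = 14/2 = 7.
(Structurally: 1 ring(s) + 6 π bond(s) = 7.)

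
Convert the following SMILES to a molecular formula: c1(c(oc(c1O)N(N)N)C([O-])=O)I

Heavy atoms from the SMILES: 5 C, 1 I, 3 N, 4 O.
Implicit hydrogens by atom environment:
  4 × C (aromatic): no H
  2 × N: 2 H each → 4
  1 × C: no H
  1 × I: no H
  1 × N: no H
  1 × O: 1 H
  1 × O (aromatic): no H
  1 × O: no H
  1 × O (charge -1): no H
  Total hydrogens = 5.
Net charge -1.
Molecular formula: C5H5IN3O4-

C5H5IN3O4-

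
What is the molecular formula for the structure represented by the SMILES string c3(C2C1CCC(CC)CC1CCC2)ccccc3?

C18H26

Heavy atoms from the SMILES: 18 C.
Implicit hydrogens by atom environment:
  7 × C: 2 H each → 14
  5 × C (aromatic): 1 H each → 5
  4 × C: 1 H each → 4
  1 × C: 3 H
  1 × C (aromatic): no H
  Total hydrogens = 26.
Molecular formula: C18H26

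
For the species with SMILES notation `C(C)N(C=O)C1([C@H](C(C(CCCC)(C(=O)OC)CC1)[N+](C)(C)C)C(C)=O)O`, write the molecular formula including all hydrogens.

C20H37N2O5+

Heavy atoms from the SMILES: 20 C, 2 N, 5 O.
Implicit hydrogens by atom environment:
  7 × C: 3 H each → 21
  6 × C: 2 H each → 12
  4 × C: no H
  4 × O: no H
  3 × C: 1 H each → 3
  1 × N: no H
  1 × N (charge +1): no H
  1 × O: 1 H
  Total hydrogens = 37.
Net charge +1.
Molecular formula: C20H37N2O5+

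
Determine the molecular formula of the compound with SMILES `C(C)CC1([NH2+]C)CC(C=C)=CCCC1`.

Heavy atoms from the SMILES: 13 C, 1 N.
Implicit hydrogens by atom environment:
  7 × C: 2 H each → 14
  2 × C: 3 H each → 6
  2 × C: 1 H each → 2
  2 × C: no H
  1 × N (charge +1): 2 H
  Total hydrogens = 24.
Net charge +1.
Molecular formula: C13H24N+

C13H24N+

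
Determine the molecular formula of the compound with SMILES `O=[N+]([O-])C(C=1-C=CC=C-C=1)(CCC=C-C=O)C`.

Heavy atoms from the SMILES: 13 C, 1 N, 3 O.
Implicit hydrogens by atom environment:
  5 × C (aromatic): 1 H each → 5
  3 × C: 1 H each → 3
  2 × C: 2 H each → 4
  2 × O: no H
  1 × C: 3 H
  1 × C: no H
  1 × C (aromatic): no H
  1 × N (charge +1): no H
  1 × O (charge -1): no H
  Total hydrogens = 15.
Molecular formula: C13H15NO3

C13H15NO3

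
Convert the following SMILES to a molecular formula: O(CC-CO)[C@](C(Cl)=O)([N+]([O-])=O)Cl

Heavy atoms from the SMILES: 5 C, 2 Cl, 1 N, 5 O.
Implicit hydrogens by atom environment:
  3 × C: 2 H each → 6
  3 × O: no H
  2 × C: no H
  2 × Cl: no H
  1 × N (charge +1): no H
  1 × O: 1 H
  1 × O (charge -1): no H
  Total hydrogens = 7.
Molecular formula: C5H7Cl2NO5

C5H7Cl2NO5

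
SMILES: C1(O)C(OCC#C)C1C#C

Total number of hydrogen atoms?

Hydrogens are implicit in SMILES; fill each atom to its normal valence:
  5 × C: 1 H each → 5
  2 × C: no H
  1 × C: 2 H
  1 × O: 1 H
  1 × O: no H
  Total hydrogens = 8.

8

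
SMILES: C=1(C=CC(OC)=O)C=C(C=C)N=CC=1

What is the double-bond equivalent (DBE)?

Molecular formula from the SMILES: C11H11NO2.
DoU = (2C + 2 + N − H − X)/2 = (2·11 + 2 + 1 − 11 − 0)/2 = 14/2 = 7.
(Structurally: 1 ring(s) + 6 π bond(s) = 7.)

7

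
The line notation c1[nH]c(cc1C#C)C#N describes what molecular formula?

Heavy atoms from the SMILES: 7 C, 2 N.
Implicit hydrogens by atom environment:
  2 × C (aromatic): 1 H each → 2
  2 × C (aromatic): no H
  2 × C: no H
  1 × C: 1 H
  1 × N (aromatic): 1 H
  1 × N: no H
  Total hydrogens = 4.
Molecular formula: C7H4N2

C7H4N2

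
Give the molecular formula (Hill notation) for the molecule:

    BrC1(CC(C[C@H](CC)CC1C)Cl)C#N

C11H17BrClN

Heavy atoms from the SMILES: 1 Br, 11 C, 1 Cl, 1 N.
Implicit hydrogens by atom environment:
  4 × C: 2 H each → 8
  3 × C: 1 H each → 3
  2 × C: 3 H each → 6
  2 × C: no H
  1 × Br: no H
  1 × Cl: no H
  1 × N: no H
  Total hydrogens = 17.
Molecular formula: C11H17BrClN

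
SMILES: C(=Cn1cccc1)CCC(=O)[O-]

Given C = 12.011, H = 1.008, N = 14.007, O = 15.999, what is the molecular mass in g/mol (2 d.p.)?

Molecular formula: C9H10NO2-.
M = 9×12.011 + 10×1.008 + 1×14.007 + 2×15.999 = 164.18 g/mol.

164.18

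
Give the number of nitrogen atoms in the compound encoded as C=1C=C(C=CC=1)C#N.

1

The symbol for nitrogen appears 1 time in the SMILES.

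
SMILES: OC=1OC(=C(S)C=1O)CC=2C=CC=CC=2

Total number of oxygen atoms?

The symbol for oxygen appears 3 times in the SMILES.

3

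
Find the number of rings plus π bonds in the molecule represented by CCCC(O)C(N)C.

0

Molecular formula from the SMILES: C6H15NO.
DoU = (2C + 2 + N − H − X)/2 = (2·6 + 2 + 1 − 15 − 0)/2 = 0/2 = 0.
(Structurally: 0 ring(s) + 0 π bond(s) = 0.)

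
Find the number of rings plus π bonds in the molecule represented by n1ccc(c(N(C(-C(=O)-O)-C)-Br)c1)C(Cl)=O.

6

Molecular formula from the SMILES: C9H8BrClN2O3.
DoU = (2C + 2 + N − H − X)/2 = (2·9 + 2 + 2 − 8 − 2)/2 = 12/2 = 6.
(Structurally: 1 ring(s) + 5 π bond(s) = 6.)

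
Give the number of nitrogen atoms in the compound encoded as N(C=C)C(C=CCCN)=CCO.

2

The symbol for nitrogen appears 2 times in the SMILES.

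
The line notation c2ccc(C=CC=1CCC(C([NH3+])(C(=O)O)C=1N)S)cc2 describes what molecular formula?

C15H19N2O2S+

Heavy atoms from the SMILES: 15 C, 2 N, 2 O, 1 S.
Implicit hydrogens by atom environment:
  5 × C (aromatic): 1 H each → 5
  4 × C: no H
  3 × C: 1 H each → 3
  2 × C: 2 H each → 4
  1 × C (aromatic): no H
  1 × N (charge +1): 3 H
  1 × N: 2 H
  1 × O: 1 H
  1 × O: no H
  1 × S: 1 H
  Total hydrogens = 19.
Net charge +1.
Molecular formula: C15H19N2O2S+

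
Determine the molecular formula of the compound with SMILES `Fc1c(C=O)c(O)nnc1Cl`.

C5H2ClFN2O2

Heavy atoms from the SMILES: 5 C, 1 Cl, 1 F, 2 N, 2 O.
Implicit hydrogens by atom environment:
  4 × C (aromatic): no H
  2 × N (aromatic): no H
  1 × C: 1 H
  1 × Cl: no H
  1 × F: no H
  1 × O: 1 H
  1 × O: no H
  Total hydrogens = 2.
Molecular formula: C5H2ClFN2O2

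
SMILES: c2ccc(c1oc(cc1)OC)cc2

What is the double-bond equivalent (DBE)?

Molecular formula from the SMILES: C11H10O2.
DoU = (2C + 2 + N − H − X)/2 = (2·11 + 2 + 0 − 10 − 0)/2 = 14/2 = 7.
(Structurally: 2 ring(s) + 5 π bond(s) = 7.)

7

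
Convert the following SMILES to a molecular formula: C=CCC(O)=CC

Heavy atoms from the SMILES: 6 C, 1 O.
Implicit hydrogens by atom environment:
  2 × C: 2 H each → 4
  2 × C: 1 H each → 2
  1 × C: 3 H
  1 × C: no H
  1 × O: 1 H
  Total hydrogens = 10.
Molecular formula: C6H10O

C6H10O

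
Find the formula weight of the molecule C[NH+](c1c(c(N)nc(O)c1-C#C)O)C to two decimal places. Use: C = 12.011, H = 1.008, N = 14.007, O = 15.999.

194.21

Molecular formula: C9H12N3O2+.
M = 9×12.011 + 12×1.008 + 3×14.007 + 2×15.999 = 194.21 g/mol.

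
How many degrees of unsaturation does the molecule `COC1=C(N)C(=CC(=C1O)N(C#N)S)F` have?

Molecular formula from the SMILES: C8H8FN3O2S.
DoU = (2C + 2 + N − H − X)/2 = (2·8 + 2 + 3 − 8 − 1)/2 = 12/2 = 6.
(Structurally: 1 ring(s) + 5 π bond(s) = 6.)

6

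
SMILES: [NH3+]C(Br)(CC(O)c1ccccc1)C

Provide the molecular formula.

C10H15BrNO+

Heavy atoms from the SMILES: 1 Br, 10 C, 1 N, 1 O.
Implicit hydrogens by atom environment:
  5 × C (aromatic): 1 H each → 5
  1 × Br: no H
  1 × C: 3 H
  1 × C: 2 H
  1 × C: 1 H
  1 × C: no H
  1 × C (aromatic): no H
  1 × N (charge +1): 3 H
  1 × O: 1 H
  Total hydrogens = 15.
Net charge +1.
Molecular formula: C10H15BrNO+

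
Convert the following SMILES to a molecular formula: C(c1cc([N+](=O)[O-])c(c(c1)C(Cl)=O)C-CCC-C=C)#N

Heavy atoms from the SMILES: 14 C, 1 Cl, 2 N, 3 O.
Implicit hydrogens by atom environment:
  5 × C: 2 H each → 10
  4 × C (aromatic): no H
  2 × C (aromatic): 1 H each → 2
  2 × C: no H
  2 × O: no H
  1 × C: 1 H
  1 × Cl: no H
  1 × N: no H
  1 × N (charge +1): no H
  1 × O (charge -1): no H
  Total hydrogens = 13.
Molecular formula: C14H13ClN2O3

C14H13ClN2O3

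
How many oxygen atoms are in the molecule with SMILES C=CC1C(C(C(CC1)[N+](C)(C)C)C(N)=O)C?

The symbol for oxygen appears 1 time in the SMILES.

1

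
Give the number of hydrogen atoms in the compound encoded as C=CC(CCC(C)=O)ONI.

12

Hydrogens are implicit in SMILES; fill each atom to its normal valence:
  3 × C: 2 H each → 6
  2 × C: 1 H each → 2
  2 × O: no H
  1 × C: 3 H
  1 × C: no H
  1 × I: no H
  1 × N: 1 H
  Total hydrogens = 12.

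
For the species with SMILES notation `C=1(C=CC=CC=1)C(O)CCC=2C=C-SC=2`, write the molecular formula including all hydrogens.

C13H14OS

Heavy atoms from the SMILES: 13 C, 1 O, 1 S.
Implicit hydrogens by atom environment:
  8 × C (aromatic): 1 H each → 8
  2 × C: 2 H each → 4
  2 × C (aromatic): no H
  1 × C: 1 H
  1 × O: 1 H
  1 × S (aromatic): no H
  Total hydrogens = 14.
Molecular formula: C13H14OS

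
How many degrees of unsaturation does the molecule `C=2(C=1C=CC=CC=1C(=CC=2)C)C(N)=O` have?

8

Molecular formula from the SMILES: C12H11NO.
DoU = (2C + 2 + N − H − X)/2 = (2·12 + 2 + 1 − 11 − 0)/2 = 16/2 = 8.
(Structurally: 2 ring(s) + 6 π bond(s) = 8.)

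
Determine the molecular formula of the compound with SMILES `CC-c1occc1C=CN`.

Heavy atoms from the SMILES: 8 C, 1 N, 1 O.
Implicit hydrogens by atom environment:
  2 × C (aromatic): 1 H each → 2
  2 × C: 1 H each → 2
  2 × C (aromatic): no H
  1 × C: 3 H
  1 × C: 2 H
  1 × N: 2 H
  1 × O (aromatic): no H
  Total hydrogens = 11.
Molecular formula: C8H11NO

C8H11NO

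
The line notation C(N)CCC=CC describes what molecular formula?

Heavy atoms from the SMILES: 6 C, 1 N.
Implicit hydrogens by atom environment:
  3 × C: 2 H each → 6
  2 × C: 1 H each → 2
  1 × C: 3 H
  1 × N: 2 H
  Total hydrogens = 13.
Molecular formula: C6H13N

C6H13N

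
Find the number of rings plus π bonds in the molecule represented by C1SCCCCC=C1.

Molecular formula from the SMILES: C7H12S.
DoU = (2C + 2 + N − H − X)/2 = (2·7 + 2 + 0 − 12 − 0)/2 = 4/2 = 2.
(Structurally: 1 ring(s) + 1 π bond(s) = 2.)

2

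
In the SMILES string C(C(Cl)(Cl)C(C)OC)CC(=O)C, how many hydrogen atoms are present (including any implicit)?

Hydrogens are implicit in SMILES; fill each atom to its normal valence:
  3 × C: 3 H each → 9
  2 × C: 2 H each → 4
  2 × C: no H
  2 × Cl: no H
  2 × O: no H
  1 × C: 1 H
  Total hydrogens = 14.

14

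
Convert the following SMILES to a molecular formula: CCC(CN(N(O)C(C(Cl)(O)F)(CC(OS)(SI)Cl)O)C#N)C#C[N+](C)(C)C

Heavy atoms from the SMILES: 14 C, 2 Cl, 1 F, 1 I, 4 N, 4 O, 2 S.
Implicit hydrogens by atom environment:
  6 × C: no H
  4 × C: 3 H each → 12
  3 × C: 2 H each → 6
  3 × N: no H
  3 × O: 1 H each → 3
  2 × Cl: no H
  1 × C: 1 H
  1 × F: no H
  1 × I: no H
  1 × N (charge +1): no H
  1 × O: no H
  1 × S: 1 H
  1 × S: no H
  Total hydrogens = 23.
Net charge +1.
Molecular formula: C14H23Cl2FIN4O4S2+

C14H23Cl2FIN4O4S2+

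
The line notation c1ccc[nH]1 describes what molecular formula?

C4H5N

Heavy atoms from the SMILES: 4 C, 1 N.
Implicit hydrogens by atom environment:
  4 × C (aromatic): 1 H each → 4
  1 × N (aromatic): 1 H
  Total hydrogens = 5.
Molecular formula: C4H5N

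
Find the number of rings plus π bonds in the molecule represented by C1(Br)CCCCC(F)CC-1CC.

Molecular formula from the SMILES: C10H18BrF.
DoU = (2C + 2 + N − H − X)/2 = (2·10 + 2 + 0 − 18 − 2)/2 = 2/2 = 1.
(Structurally: 1 ring(s) + 0 π bond(s) = 1.)

1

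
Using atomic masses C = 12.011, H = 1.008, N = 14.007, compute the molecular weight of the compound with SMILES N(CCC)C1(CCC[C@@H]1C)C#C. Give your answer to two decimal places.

165.28

Molecular formula: C11H19N.
M = 11×12.011 + 19×1.008 + 1×14.007 = 165.28 g/mol.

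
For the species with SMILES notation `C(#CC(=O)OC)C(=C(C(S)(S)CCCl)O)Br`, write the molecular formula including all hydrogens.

Heavy atoms from the SMILES: 1 Br, 9 C, 1 Cl, 3 O, 2 S.
Implicit hydrogens by atom environment:
  6 × C: no H
  2 × C: 2 H each → 4
  2 × O: no H
  2 × S: 1 H each → 2
  1 × Br: no H
  1 × C: 3 H
  1 × Cl: no H
  1 × O: 1 H
  Total hydrogens = 10.
Molecular formula: C9H10BrClO3S2

C9H10BrClO3S2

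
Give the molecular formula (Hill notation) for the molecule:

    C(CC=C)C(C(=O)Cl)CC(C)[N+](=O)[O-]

Heavy atoms from the SMILES: 9 C, 1 Cl, 1 N, 3 O.
Implicit hydrogens by atom environment:
  4 × C: 2 H each → 8
  3 × C: 1 H each → 3
  2 × O: no H
  1 × C: 3 H
  1 × C: no H
  1 × Cl: no H
  1 × N (charge +1): no H
  1 × O (charge -1): no H
  Total hydrogens = 14.
Molecular formula: C9H14ClNO3

C9H14ClNO3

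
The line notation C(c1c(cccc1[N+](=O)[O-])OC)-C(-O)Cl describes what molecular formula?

C9H10ClNO4

Heavy atoms from the SMILES: 9 C, 1 Cl, 1 N, 4 O.
Implicit hydrogens by atom environment:
  3 × C (aromatic): 1 H each → 3
  3 × C (aromatic): no H
  2 × O: no H
  1 × C: 3 H
  1 × C: 2 H
  1 × C: 1 H
  1 × Cl: no H
  1 × N (charge +1): no H
  1 × O: 1 H
  1 × O (charge -1): no H
  Total hydrogens = 10.
Molecular formula: C9H10ClNO4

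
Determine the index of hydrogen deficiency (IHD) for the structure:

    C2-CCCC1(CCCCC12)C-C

Molecular formula from the SMILES: C12H22.
DoU = (2C + 2 + N − H − X)/2 = (2·12 + 2 + 0 − 22 − 0)/2 = 4/2 = 2.
(Structurally: 2 ring(s) + 0 π bond(s) = 2.)

2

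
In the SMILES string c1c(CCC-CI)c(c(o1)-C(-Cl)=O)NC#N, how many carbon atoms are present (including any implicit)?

10

The symbol for carbon appears 10 times in the SMILES. Lowercase c denotes aromatic carbon and counts toward C.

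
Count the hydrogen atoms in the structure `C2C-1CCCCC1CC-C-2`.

18

Hydrogens are implicit in SMILES; fill each atom to its normal valence:
  8 × C: 2 H each → 16
  2 × C: 1 H each → 2
  Total hydrogens = 18.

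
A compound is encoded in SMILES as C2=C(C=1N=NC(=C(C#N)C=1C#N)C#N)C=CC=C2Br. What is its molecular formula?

C13H4BrN5

Heavy atoms from the SMILES: 1 Br, 13 C, 5 N.
Implicit hydrogens by atom environment:
  6 × C (aromatic): no H
  4 × C (aromatic): 1 H each → 4
  3 × C: no H
  3 × N: no H
  2 × N (aromatic): no H
  1 × Br: no H
  Total hydrogens = 4.
Molecular formula: C13H4BrN5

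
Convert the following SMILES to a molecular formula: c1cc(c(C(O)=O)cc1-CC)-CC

Heavy atoms from the SMILES: 11 C, 2 O.
Implicit hydrogens by atom environment:
  3 × C (aromatic): 1 H each → 3
  3 × C (aromatic): no H
  2 × C: 3 H each → 6
  2 × C: 2 H each → 4
  1 × C: no H
  1 × O: 1 H
  1 × O: no H
  Total hydrogens = 14.
Molecular formula: C11H14O2

C11H14O2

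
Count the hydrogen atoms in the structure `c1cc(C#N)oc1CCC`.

Hydrogens are implicit in SMILES; fill each atom to its normal valence:
  2 × C: 2 H each → 4
  2 × C (aromatic): 1 H each → 2
  2 × C (aromatic): no H
  1 × C: 3 H
  1 × C: no H
  1 × N: no H
  1 × O (aromatic): no H
  Total hydrogens = 9.

9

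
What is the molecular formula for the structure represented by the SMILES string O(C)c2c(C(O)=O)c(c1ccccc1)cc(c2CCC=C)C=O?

Heavy atoms from the SMILES: 19 C, 4 O.
Implicit hydrogens by atom environment:
  6 × C (aromatic): 1 H each → 6
  6 × C (aromatic): no H
  3 × C: 2 H each → 6
  3 × O: no H
  2 × C: 1 H each → 2
  1 × C: 3 H
  1 × C: no H
  1 × O: 1 H
  Total hydrogens = 18.
Molecular formula: C19H18O4

C19H18O4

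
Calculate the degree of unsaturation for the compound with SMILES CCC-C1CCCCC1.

Molecular formula from the SMILES: C9H18.
DoU = (2C + 2 + N − H − X)/2 = (2·9 + 2 + 0 − 18 − 0)/2 = 2/2 = 1.
(Structurally: 1 ring(s) + 0 π bond(s) = 1.)

1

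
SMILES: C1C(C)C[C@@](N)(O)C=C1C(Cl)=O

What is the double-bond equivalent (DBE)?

3

Molecular formula from the SMILES: C8H12ClNO2.
DoU = (2C + 2 + N − H − X)/2 = (2·8 + 2 + 1 − 12 − 1)/2 = 6/2 = 3.
(Structurally: 1 ring(s) + 2 π bond(s) = 3.)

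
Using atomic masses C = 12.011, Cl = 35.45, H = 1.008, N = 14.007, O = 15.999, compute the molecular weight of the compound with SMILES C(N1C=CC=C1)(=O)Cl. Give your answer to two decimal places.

129.54

Molecular formula: C5H4ClNO.
M = 5×12.011 + 1×35.45 + 4×1.008 + 1×14.007 + 1×15.999 = 129.54 g/mol.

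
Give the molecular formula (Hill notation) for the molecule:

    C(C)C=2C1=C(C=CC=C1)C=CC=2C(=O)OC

Heavy atoms from the SMILES: 14 C, 2 O.
Implicit hydrogens by atom environment:
  6 × C (aromatic): 1 H each → 6
  4 × C (aromatic): no H
  2 × C: 3 H each → 6
  2 × O: no H
  1 × C: 2 H
  1 × C: no H
  Total hydrogens = 14.
Molecular formula: C14H14O2

C14H14O2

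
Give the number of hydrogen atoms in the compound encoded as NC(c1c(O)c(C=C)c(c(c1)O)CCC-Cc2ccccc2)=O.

21

Hydrogens are implicit in SMILES; fill each atom to its normal valence:
  6 × C (aromatic): 1 H each → 6
  6 × C (aromatic): no H
  5 × C: 2 H each → 10
  2 × O: 1 H each → 2
  1 × C: 1 H
  1 × C: no H
  1 × N: 2 H
  1 × O: no H
  Total hydrogens = 21.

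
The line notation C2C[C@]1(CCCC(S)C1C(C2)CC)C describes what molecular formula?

Heavy atoms from the SMILES: 13 C, 1 S.
Implicit hydrogens by atom environment:
  7 × C: 2 H each → 14
  3 × C: 1 H each → 3
  2 × C: 3 H each → 6
  1 × C: no H
  1 × S: 1 H
  Total hydrogens = 24.
Molecular formula: C13H24S

C13H24S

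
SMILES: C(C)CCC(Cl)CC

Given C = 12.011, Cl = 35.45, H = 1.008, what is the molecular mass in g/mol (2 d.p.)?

Molecular formula: C7H15Cl.
M = 7×12.011 + 1×35.45 + 15×1.008 = 134.65 g/mol.

134.65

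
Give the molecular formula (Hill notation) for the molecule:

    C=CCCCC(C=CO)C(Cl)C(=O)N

Heavy atoms from the SMILES: 10 C, 1 Cl, 1 N, 2 O.
Implicit hydrogens by atom environment:
  5 × C: 1 H each → 5
  4 × C: 2 H each → 8
  1 × C: no H
  1 × Cl: no H
  1 × N: 2 H
  1 × O: 1 H
  1 × O: no H
  Total hydrogens = 16.
Molecular formula: C10H16ClNO2

C10H16ClNO2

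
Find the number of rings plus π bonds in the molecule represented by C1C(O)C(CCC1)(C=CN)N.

Molecular formula from the SMILES: C8H16N2O.
DoU = (2C + 2 + N − H − X)/2 = (2·8 + 2 + 2 − 16 − 0)/2 = 4/2 = 2.
(Structurally: 1 ring(s) + 1 π bond(s) = 2.)

2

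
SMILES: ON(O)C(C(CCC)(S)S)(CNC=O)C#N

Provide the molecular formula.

Heavy atoms from the SMILES: 8 C, 3 N, 3 O, 2 S.
Implicit hydrogens by atom environment:
  3 × C: 2 H each → 6
  3 × C: no H
  2 × N: no H
  2 × O: 1 H each → 2
  2 × S: 1 H each → 2
  1 × C: 3 H
  1 × C: 1 H
  1 × N: 1 H
  1 × O: no H
  Total hydrogens = 15.
Molecular formula: C8H15N3O3S2

C8H15N3O3S2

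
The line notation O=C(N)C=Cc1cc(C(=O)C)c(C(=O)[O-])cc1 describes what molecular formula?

Heavy atoms from the SMILES: 12 C, 1 N, 4 O.
Implicit hydrogens by atom environment:
  3 × C (aromatic): 1 H each → 3
  3 × C (aromatic): no H
  3 × C: no H
  3 × O: no H
  2 × C: 1 H each → 2
  1 × C: 3 H
  1 × N: 2 H
  1 × O (charge -1): no H
  Total hydrogens = 10.
Net charge -1.
Molecular formula: C12H10NO4-

C12H10NO4-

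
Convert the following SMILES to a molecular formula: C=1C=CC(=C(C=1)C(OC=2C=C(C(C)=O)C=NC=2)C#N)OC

C16H14N2O3

Heavy atoms from the SMILES: 16 C, 2 N, 3 O.
Implicit hydrogens by atom environment:
  7 × C (aromatic): 1 H each → 7
  4 × C (aromatic): no H
  3 × O: no H
  2 × C: 3 H each → 6
  2 × C: no H
  1 × C: 1 H
  1 × N (aromatic): no H
  1 × N: no H
  Total hydrogens = 14.
Molecular formula: C16H14N2O3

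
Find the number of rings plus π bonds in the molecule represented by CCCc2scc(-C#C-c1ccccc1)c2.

Molecular formula from the SMILES: C15H14S.
DoU = (2C + 2 + N − H − X)/2 = (2·15 + 2 + 0 − 14 − 0)/2 = 18/2 = 9.
(Structurally: 2 ring(s) + 7 π bond(s) = 9.)

9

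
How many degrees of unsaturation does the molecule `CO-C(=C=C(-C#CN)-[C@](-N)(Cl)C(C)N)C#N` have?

6

Molecular formula from the SMILES: C10H13ClN4O.
DoU = (2C + 2 + N − H − X)/2 = (2·10 + 2 + 4 − 13 − 1)/2 = 12/2 = 6.
(Structurally: 0 ring(s) + 6 π bond(s) = 6.)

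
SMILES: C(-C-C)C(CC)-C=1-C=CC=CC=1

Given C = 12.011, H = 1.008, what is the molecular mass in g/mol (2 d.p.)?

Molecular formula: C12H18.
M = 12×12.011 + 18×1.008 = 162.28 g/mol.

162.28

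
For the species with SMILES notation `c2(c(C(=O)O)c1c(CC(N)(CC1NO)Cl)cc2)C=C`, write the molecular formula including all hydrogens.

C13H15ClN2O3

Heavy atoms from the SMILES: 13 C, 1 Cl, 2 N, 3 O.
Implicit hydrogens by atom environment:
  4 × C (aromatic): no H
  3 × C: 2 H each → 6
  2 × C (aromatic): 1 H each → 2
  2 × C: 1 H each → 2
  2 × C: no H
  2 × O: 1 H each → 2
  1 × Cl: no H
  1 × N: 2 H
  1 × N: 1 H
  1 × O: no H
  Total hydrogens = 15.
Molecular formula: C13H15ClN2O3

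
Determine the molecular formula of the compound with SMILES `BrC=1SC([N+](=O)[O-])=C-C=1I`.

C4HBrINO2S

Heavy atoms from the SMILES: 1 Br, 4 C, 1 I, 1 N, 2 O, 1 S.
Implicit hydrogens by atom environment:
  3 × C (aromatic): no H
  1 × Br: no H
  1 × C (aromatic): 1 H
  1 × I: no H
  1 × N (charge +1): no H
  1 × O: no H
  1 × O (charge -1): no H
  1 × S (aromatic): no H
  Total hydrogens = 1.
Molecular formula: C4HBrINO2S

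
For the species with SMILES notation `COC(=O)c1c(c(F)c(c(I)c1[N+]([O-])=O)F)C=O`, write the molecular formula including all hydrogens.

C9H4F2INO5

Heavy atoms from the SMILES: 9 C, 2 F, 1 I, 1 N, 5 O.
Implicit hydrogens by atom environment:
  6 × C (aromatic): no H
  4 × O: no H
  2 × F: no H
  1 × C: 3 H
  1 × C: 1 H
  1 × C: no H
  1 × I: no H
  1 × N (charge +1): no H
  1 × O (charge -1): no H
  Total hydrogens = 4.
Molecular formula: C9H4F2INO5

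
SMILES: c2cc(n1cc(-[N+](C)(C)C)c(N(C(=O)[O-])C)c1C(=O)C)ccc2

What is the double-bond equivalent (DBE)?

Molecular formula from the SMILES: C17H21N3O3.
DoU = (2C + 2 + N − H − X)/2 = (2·17 + 2 + 3 − 21 − 0)/2 = 18/2 = 9.
(Structurally: 2 ring(s) + 7 π bond(s) = 9.)

9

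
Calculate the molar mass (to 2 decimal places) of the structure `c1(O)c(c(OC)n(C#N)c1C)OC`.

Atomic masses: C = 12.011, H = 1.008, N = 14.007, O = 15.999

Molecular formula: C8H10N2O3.
M = 8×12.011 + 10×1.008 + 2×14.007 + 3×15.999 = 182.18 g/mol.

182.18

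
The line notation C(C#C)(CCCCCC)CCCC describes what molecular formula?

Heavy atoms from the SMILES: 13 C.
Implicit hydrogens by atom environment:
  8 × C: 2 H each → 16
  2 × C: 3 H each → 6
  2 × C: 1 H each → 2
  1 × C: no H
  Total hydrogens = 24.
Molecular formula: C13H24

C13H24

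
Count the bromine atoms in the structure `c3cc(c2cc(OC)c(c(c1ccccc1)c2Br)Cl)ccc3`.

1

The symbol for bromine appears 1 time in the SMILES.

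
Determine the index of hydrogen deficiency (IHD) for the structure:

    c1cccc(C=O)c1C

Molecular formula from the SMILES: C8H8O.
DoU = (2C + 2 + N − H − X)/2 = (2·8 + 2 + 0 − 8 − 0)/2 = 10/2 = 5.
(Structurally: 1 ring(s) + 4 π bond(s) = 5.)

5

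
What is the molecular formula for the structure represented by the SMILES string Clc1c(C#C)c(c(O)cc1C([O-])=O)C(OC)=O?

Heavy atoms from the SMILES: 11 C, 1 Cl, 5 O.
Implicit hydrogens by atom environment:
  5 × C (aromatic): no H
  3 × C: no H
  3 × O: no H
  1 × C: 3 H
  1 × C (aromatic): 1 H
  1 × C: 1 H
  1 × Cl: no H
  1 × O: 1 H
  1 × O (charge -1): no H
  Total hydrogens = 6.
Net charge -1.
Molecular formula: C11H6ClO5-

C11H6ClO5-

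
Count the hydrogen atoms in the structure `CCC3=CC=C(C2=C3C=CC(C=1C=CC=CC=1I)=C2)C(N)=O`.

Hydrogens are implicit in SMILES; fill each atom to its normal valence:
  9 × C (aromatic): 1 H each → 9
  7 × C (aromatic): no H
  1 × C: 3 H
  1 × C: 2 H
  1 × C: no H
  1 × I: no H
  1 × N: 2 H
  1 × O: no H
  Total hydrogens = 16.

16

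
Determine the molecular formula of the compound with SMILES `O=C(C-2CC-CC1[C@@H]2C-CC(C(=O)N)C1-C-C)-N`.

Heavy atoms from the SMILES: 14 C, 2 N, 2 O.
Implicit hydrogens by atom environment:
  6 × C: 2 H each → 12
  5 × C: 1 H each → 5
  2 × C: no H
  2 × N: 2 H each → 4
  2 × O: no H
  1 × C: 3 H
  Total hydrogens = 24.
Molecular formula: C14H24N2O2

C14H24N2O2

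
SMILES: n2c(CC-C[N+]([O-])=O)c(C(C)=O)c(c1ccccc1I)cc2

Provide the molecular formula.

C16H15IN2O3

Heavy atoms from the SMILES: 16 C, 1 I, 2 N, 3 O.
Implicit hydrogens by atom environment:
  6 × C (aromatic): 1 H each → 6
  5 × C (aromatic): no H
  3 × C: 2 H each → 6
  2 × O: no H
  1 × C: 3 H
  1 × C: no H
  1 × I: no H
  1 × N (aromatic): no H
  1 × N (charge +1): no H
  1 × O (charge -1): no H
  Total hydrogens = 15.
Molecular formula: C16H15IN2O3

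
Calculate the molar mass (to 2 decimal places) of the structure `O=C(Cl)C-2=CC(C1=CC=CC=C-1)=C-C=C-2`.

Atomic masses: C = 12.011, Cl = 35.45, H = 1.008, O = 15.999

216.66

Molecular formula: C13H9ClO.
M = 13×12.011 + 1×35.45 + 9×1.008 + 1×15.999 = 216.66 g/mol.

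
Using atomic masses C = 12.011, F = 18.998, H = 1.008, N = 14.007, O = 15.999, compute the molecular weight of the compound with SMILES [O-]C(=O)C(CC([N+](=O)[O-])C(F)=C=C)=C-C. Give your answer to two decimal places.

Molecular formula: C9H9FNO4-.
M = 9×12.011 + 1×18.998 + 9×1.008 + 1×14.007 + 4×15.999 = 214.17 g/mol.

214.17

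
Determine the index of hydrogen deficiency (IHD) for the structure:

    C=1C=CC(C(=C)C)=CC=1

Molecular formula from the SMILES: C9H10.
DoU = (2C + 2 + N − H − X)/2 = (2·9 + 2 + 0 − 10 − 0)/2 = 10/2 = 5.
(Structurally: 1 ring(s) + 4 π bond(s) = 5.)

5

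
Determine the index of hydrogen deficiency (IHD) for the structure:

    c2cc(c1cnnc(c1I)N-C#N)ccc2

Molecular formula from the SMILES: C11H7IN4.
DoU = (2C + 2 + N − H − X)/2 = (2·11 + 2 + 4 − 7 − 1)/2 = 20/2 = 10.
(Structurally: 2 ring(s) + 8 π bond(s) = 10.)

10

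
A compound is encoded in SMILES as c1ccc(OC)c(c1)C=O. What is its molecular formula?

C8H8O2

Heavy atoms from the SMILES: 8 C, 2 O.
Implicit hydrogens by atom environment:
  4 × C (aromatic): 1 H each → 4
  2 × C (aromatic): no H
  2 × O: no H
  1 × C: 3 H
  1 × C: 1 H
  Total hydrogens = 8.
Molecular formula: C8H8O2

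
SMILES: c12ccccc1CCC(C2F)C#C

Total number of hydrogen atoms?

11

Hydrogens are implicit in SMILES; fill each atom to its normal valence:
  4 × C (aromatic): 1 H each → 4
  3 × C: 1 H each → 3
  2 × C: 2 H each → 4
  2 × C (aromatic): no H
  1 × C: no H
  1 × F: no H
  Total hydrogens = 11.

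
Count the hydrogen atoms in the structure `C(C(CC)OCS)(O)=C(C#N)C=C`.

13

Hydrogens are implicit in SMILES; fill each atom to its normal valence:
  3 × C: 2 H each → 6
  3 × C: no H
  2 × C: 1 H each → 2
  1 × C: 3 H
  1 × N: no H
  1 × O: 1 H
  1 × O: no H
  1 × S: 1 H
  Total hydrogens = 13.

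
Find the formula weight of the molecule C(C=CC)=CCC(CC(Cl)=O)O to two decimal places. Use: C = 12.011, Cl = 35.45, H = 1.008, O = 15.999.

Molecular formula: C9H13ClO2.
M = 9×12.011 + 1×35.45 + 13×1.008 + 2×15.999 = 188.65 g/mol.

188.65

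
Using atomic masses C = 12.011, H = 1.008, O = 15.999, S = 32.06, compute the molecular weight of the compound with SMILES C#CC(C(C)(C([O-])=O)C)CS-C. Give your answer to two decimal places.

185.26

Molecular formula: C9H13O2S-.
M = 9×12.011 + 13×1.008 + 2×15.999 + 1×32.06 = 185.26 g/mol.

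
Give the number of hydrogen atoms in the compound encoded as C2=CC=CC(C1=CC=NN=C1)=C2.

8

Hydrogens are implicit in SMILES; fill each atom to its normal valence:
  8 × C (aromatic): 1 H each → 8
  2 × C (aromatic): no H
  2 × N (aromatic): no H
  Total hydrogens = 8.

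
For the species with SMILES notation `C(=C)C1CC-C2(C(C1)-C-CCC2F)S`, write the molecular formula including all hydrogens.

Heavy atoms from the SMILES: 12 C, 1 F, 1 S.
Implicit hydrogens by atom environment:
  7 × C: 2 H each → 14
  4 × C: 1 H each → 4
  1 × C: no H
  1 × F: no H
  1 × S: 1 H
  Total hydrogens = 19.
Molecular formula: C12H19FS

C12H19FS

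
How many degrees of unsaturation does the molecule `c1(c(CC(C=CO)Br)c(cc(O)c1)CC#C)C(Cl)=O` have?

Molecular formula from the SMILES: C14H12BrClO3.
DoU = (2C + 2 + N − H − X)/2 = (2·14 + 2 + 0 − 12 − 2)/2 = 16/2 = 8.
(Structurally: 1 ring(s) + 7 π bond(s) = 8.)

8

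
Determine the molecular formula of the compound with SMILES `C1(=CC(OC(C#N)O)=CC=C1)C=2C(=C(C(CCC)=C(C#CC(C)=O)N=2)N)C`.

C21H21N3O3

Heavy atoms from the SMILES: 21 C, 3 N, 3 O.
Implicit hydrogens by atom environment:
  7 × C (aromatic): no H
  4 × C (aromatic): 1 H each → 4
  4 × C: no H
  3 × C: 3 H each → 9
  2 × C: 2 H each → 4
  2 × O: no H
  1 × C: 1 H
  1 × N: 2 H
  1 × N (aromatic): no H
  1 × N: no H
  1 × O: 1 H
  Total hydrogens = 21.
Molecular formula: C21H21N3O3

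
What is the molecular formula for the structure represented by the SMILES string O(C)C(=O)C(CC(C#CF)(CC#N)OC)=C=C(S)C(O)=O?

Heavy atoms from the SMILES: 13 C, 1 F, 1 N, 5 O, 1 S.
Implicit hydrogens by atom environment:
  9 × C: no H
  4 × O: no H
  2 × C: 3 H each → 6
  2 × C: 2 H each → 4
  1 × F: no H
  1 × N: no H
  1 × O: 1 H
  1 × S: 1 H
  Total hydrogens = 12.
Molecular formula: C13H12FNO5S

C13H12FNO5S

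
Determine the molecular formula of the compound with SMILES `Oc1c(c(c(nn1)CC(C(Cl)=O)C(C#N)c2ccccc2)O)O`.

Heavy atoms from the SMILES: 15 C, 1 Cl, 3 N, 4 O.
Implicit hydrogens by atom environment:
  5 × C (aromatic): 1 H each → 5
  5 × C (aromatic): no H
  3 × O: 1 H each → 3
  2 × C: 1 H each → 2
  2 × C: no H
  2 × N (aromatic): no H
  1 × C: 2 H
  1 × Cl: no H
  1 × N: no H
  1 × O: no H
  Total hydrogens = 12.
Molecular formula: C15H12ClN3O4

C15H12ClN3O4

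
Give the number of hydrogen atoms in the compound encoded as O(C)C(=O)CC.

Hydrogens are implicit in SMILES; fill each atom to its normal valence:
  2 × C: 3 H each → 6
  2 × O: no H
  1 × C: 2 H
  1 × C: no H
  Total hydrogens = 8.

8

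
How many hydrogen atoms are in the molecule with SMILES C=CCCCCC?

Hydrogens are implicit in SMILES; fill each atom to its normal valence:
  5 × C: 2 H each → 10
  1 × C: 3 H
  1 × C: 1 H
  Total hydrogens = 14.

14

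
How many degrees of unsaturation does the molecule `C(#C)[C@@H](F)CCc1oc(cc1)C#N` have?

7

Molecular formula from the SMILES: C10H8FNO.
DoU = (2C + 2 + N − H − X)/2 = (2·10 + 2 + 1 − 8 − 1)/2 = 14/2 = 7.
(Structurally: 1 ring(s) + 6 π bond(s) = 7.)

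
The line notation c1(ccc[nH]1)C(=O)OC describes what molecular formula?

Heavy atoms from the SMILES: 6 C, 1 N, 2 O.
Implicit hydrogens by atom environment:
  3 × C (aromatic): 1 H each → 3
  2 × O: no H
  1 × C: 3 H
  1 × C (aromatic): no H
  1 × C: no H
  1 × N (aromatic): 1 H
  Total hydrogens = 7.
Molecular formula: C6H7NO2

C6H7NO2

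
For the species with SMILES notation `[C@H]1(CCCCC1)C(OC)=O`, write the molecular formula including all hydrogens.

Heavy atoms from the SMILES: 8 C, 2 O.
Implicit hydrogens by atom environment:
  5 × C: 2 H each → 10
  2 × O: no H
  1 × C: 3 H
  1 × C: 1 H
  1 × C: no H
  Total hydrogens = 14.
Molecular formula: C8H14O2

C8H14O2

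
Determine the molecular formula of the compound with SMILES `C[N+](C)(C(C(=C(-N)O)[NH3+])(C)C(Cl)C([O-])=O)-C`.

Heavy atoms from the SMILES: 9 C, 1 Cl, 3 N, 3 O.
Implicit hydrogens by atom environment:
  4 × C: 3 H each → 12
  4 × C: no H
  1 × C: 1 H
  1 × Cl: no H
  1 × N (charge +1): 3 H
  1 × N: 2 H
  1 × N (charge +1): no H
  1 × O: 1 H
  1 × O: no H
  1 × O (charge -1): no H
  Total hydrogens = 19.
Net charge +1.
Molecular formula: C9H19ClN3O3+

C9H19ClN3O3+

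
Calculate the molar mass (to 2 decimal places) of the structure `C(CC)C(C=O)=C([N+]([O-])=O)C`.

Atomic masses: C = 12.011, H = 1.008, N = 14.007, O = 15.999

Molecular formula: C7H11NO3.
M = 7×12.011 + 11×1.008 + 1×14.007 + 3×15.999 = 157.17 g/mol.

157.17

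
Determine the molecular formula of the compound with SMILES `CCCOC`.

Heavy atoms from the SMILES: 4 C, 1 O.
Implicit hydrogens by atom environment:
  2 × C: 3 H each → 6
  2 × C: 2 H each → 4
  1 × O: no H
  Total hydrogens = 10.
Molecular formula: C4H10O

C4H10O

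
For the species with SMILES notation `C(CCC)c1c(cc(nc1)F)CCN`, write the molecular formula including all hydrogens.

Heavy atoms from the SMILES: 11 C, 1 F, 2 N.
Implicit hydrogens by atom environment:
  5 × C: 2 H each → 10
  3 × C (aromatic): no H
  2 × C (aromatic): 1 H each → 2
  1 × C: 3 H
  1 × F: no H
  1 × N: 2 H
  1 × N (aromatic): no H
  Total hydrogens = 17.
Molecular formula: C11H17FN2

C11H17FN2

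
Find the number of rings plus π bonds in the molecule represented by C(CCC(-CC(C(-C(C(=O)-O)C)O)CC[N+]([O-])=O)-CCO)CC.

Molecular formula from the SMILES: C16H31NO6.
DoU = (2C + 2 + N − H − X)/2 = (2·16 + 2 + 1 − 31 − 0)/2 = 4/2 = 2.
(Structurally: 0 ring(s) + 2 π bond(s) = 2.)

2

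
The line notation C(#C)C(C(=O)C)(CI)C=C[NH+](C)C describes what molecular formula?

Heavy atoms from the SMILES: 10 C, 1 I, 1 N, 1 O.
Implicit hydrogens by atom environment:
  3 × C: 3 H each → 9
  3 × C: 1 H each → 3
  3 × C: no H
  1 × C: 2 H
  1 × I: no H
  1 × N (charge +1): 1 H
  1 × O: no H
  Total hydrogens = 15.
Net charge +1.
Molecular formula: C10H15INO+

C10H15INO+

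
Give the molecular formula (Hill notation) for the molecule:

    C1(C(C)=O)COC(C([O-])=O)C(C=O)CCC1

Heavy atoms from the SMILES: 11 C, 5 O.
Implicit hydrogens by atom environment:
  4 × C: 2 H each → 8
  4 × C: 1 H each → 4
  4 × O: no H
  2 × C: no H
  1 × C: 3 H
  1 × O (charge -1): no H
  Total hydrogens = 15.
Net charge -1.
Molecular formula: C11H15O5-

C11H15O5-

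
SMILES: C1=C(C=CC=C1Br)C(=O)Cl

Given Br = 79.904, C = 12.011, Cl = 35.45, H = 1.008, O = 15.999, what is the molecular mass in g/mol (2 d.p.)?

219.46

Molecular formula: C7H4BrClO.
M = 1×79.904 + 7×12.011 + 1×35.45 + 4×1.008 + 1×15.999 = 219.46 g/mol.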